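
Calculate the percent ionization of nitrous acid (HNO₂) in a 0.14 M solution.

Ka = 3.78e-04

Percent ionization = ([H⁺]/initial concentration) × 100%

Using Ka equilibrium: x² + Ka×x - Ka×C = 0. Solving: [H⁺] = 7.0881e-03. Percent = (7.0881e-03/0.14) × 100

Percent ionization = 5.06%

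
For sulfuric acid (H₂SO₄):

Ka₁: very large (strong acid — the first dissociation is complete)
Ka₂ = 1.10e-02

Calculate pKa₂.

pKa₂ = -log(Ka₂) = -log(1.10e-02) = 1.96.

pK_{a2} = 1.96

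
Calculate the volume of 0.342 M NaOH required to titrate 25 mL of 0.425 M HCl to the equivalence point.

At equivalence: moles acid = moles base. moles HCl = 0.425 × 25/1000 = 0.01063 mol. V_base = moles / 0.342 × 1000 = 31.1 mL.

V_{base} = 31.1 mL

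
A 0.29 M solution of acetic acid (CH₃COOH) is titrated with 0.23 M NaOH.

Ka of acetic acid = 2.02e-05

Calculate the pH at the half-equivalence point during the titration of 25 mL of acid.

At half-equivalence [HA] = [A⁻], so Henderson-Hasselbalch gives pH = pKa = -log(2.02e-05) = 4.69.

pH = pKa = 4.69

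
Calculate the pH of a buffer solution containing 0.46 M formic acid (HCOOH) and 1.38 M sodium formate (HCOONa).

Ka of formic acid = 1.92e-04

pKa = -log(1.92e-04) = 3.72. pH = pKa + log([A⁻]/[HA]) = 3.72 + log(1.38/0.46)

pH = 4.19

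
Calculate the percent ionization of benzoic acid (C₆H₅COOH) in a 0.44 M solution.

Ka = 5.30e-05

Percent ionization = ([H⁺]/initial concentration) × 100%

Using Ka equilibrium: x² + Ka×x - Ka×C = 0. Solving: [H⁺] = 4.8027e-03. Percent = (4.8027e-03/0.44) × 100

Percent ionization = 1.09%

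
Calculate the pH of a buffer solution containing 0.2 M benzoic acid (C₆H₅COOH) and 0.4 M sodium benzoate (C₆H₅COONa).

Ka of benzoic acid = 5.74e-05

pKa = -log(5.74e-05) = 4.24. pH = pKa + log([A⁻]/[HA]) = 4.24 + log(0.4/0.2)

pH = 4.54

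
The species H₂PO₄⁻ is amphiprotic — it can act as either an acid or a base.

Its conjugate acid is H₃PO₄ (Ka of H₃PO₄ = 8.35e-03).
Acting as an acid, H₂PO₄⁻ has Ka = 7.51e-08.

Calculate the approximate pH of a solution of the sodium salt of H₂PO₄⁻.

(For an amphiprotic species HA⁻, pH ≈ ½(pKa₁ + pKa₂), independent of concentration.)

pKa₁ = -log(8.35e-03) = 2.08; pKa₂ = -log(7.51e-08) = 7.12. For an amphiprotic species, pH ≈ ½(pKa₁ + pKa₂) = ½(2.08 + 7.12) = 4.60.

pH = 4.60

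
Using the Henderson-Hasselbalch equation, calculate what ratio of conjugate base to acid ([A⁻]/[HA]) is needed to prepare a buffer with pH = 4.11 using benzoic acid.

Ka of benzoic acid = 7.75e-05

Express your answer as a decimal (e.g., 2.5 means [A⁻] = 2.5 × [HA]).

pKa = -log(7.75e-05) = 4.1107. pH = pKa + log([A⁻]/[HA]), so log([A⁻]/[HA]) = pH − pKa = 4.11 − 4.1107 = -0.0007. [A⁻]/[HA] = 10^(-0.0007) = 0.998

[A⁻]/[HA] = 0.998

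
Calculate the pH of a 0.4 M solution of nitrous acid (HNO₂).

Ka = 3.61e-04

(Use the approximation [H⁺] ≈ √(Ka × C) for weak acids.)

[H⁺] = √(Ka × C) = √(3.61e-04 × 0.4) = 1.2017e-02. pH = -log(1.2017e-02)

pH = 1.92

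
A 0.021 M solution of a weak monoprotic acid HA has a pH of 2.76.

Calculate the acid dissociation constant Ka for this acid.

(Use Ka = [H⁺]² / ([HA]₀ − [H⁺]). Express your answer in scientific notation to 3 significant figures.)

[H⁺] = 10^(−pH) = 10^(−2.76) = 1.738e-03 M. For HA ⇌ H⁺ + A⁻, Ka = [H⁺][A⁻]/[HA] = [H⁺]² / ([HA]₀ − [H⁺]) = (1.738e-03)² / (0.021 − 1.738e-03) = 1.57e-04.

K_a = 1.57e-04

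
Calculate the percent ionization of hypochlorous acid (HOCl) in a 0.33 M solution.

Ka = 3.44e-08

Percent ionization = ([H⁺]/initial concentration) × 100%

Using Ka equilibrium: x² + Ka×x - Ka×C = 0. Solving: [H⁺] = 1.0653e-04. Percent = (1.0653e-04/0.33) × 100

Percent ionization = 0.0323%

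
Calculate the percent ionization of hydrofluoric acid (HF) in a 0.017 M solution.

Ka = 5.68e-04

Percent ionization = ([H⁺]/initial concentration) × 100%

Using Ka equilibrium: x² + Ka×x - Ka×C = 0. Solving: [H⁺] = 2.8364e-03. Percent = (2.8364e-03/0.017) × 100

Percent ionization = 16.7%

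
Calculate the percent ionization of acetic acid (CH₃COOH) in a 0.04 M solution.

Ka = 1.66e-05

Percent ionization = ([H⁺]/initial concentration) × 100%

Using Ka equilibrium: x² + Ka×x - Ka×C = 0. Solving: [H⁺] = 8.0660e-04. Percent = (8.0660e-04/0.04) × 100

Percent ionization = 2.02%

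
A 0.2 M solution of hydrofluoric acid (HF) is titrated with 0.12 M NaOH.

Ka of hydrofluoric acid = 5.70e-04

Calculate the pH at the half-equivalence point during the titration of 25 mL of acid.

At half-equivalence [HA] = [A⁻], so Henderson-Hasselbalch gives pH = pKa = -log(5.70e-04) = 3.24.

pH = pKa = 3.24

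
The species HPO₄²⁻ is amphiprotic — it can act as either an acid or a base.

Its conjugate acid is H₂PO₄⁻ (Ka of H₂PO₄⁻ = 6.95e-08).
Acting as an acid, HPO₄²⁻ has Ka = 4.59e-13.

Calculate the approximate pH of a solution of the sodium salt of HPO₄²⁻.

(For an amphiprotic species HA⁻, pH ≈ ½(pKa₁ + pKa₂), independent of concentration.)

pKa₁ = -log(6.95e-08) = 7.16; pKa₂ = -log(4.59e-13) = 12.34. For an amphiprotic species, pH ≈ ½(pKa₁ + pKa₂) = ½(7.16 + 12.34) = 9.75.

pH = 9.75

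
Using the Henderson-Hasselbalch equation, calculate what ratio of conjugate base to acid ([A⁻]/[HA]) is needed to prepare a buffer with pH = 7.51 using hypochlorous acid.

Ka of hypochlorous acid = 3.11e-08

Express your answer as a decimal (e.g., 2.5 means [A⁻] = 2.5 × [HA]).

pKa = -log(3.11e-08) = 7.5072. pH = pKa + log([A⁻]/[HA]), so log([A⁻]/[HA]) = pH − pKa = 7.51 − 7.5072 = 0.0028. [A⁻]/[HA] = 10^(0.0028) = 1.01

[A⁻]/[HA] = 1.01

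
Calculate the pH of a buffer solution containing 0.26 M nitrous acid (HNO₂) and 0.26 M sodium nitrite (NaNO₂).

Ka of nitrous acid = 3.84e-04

pKa = -log(3.84e-04) = 3.42. pH = pKa + log([A⁻]/[HA]) = 3.42 + log(0.26/0.26)

pH = 3.42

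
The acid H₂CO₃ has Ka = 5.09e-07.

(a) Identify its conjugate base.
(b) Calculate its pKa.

(a) The conjugate base is formed by removing one H⁺ from H₂CO₃, giving HCO₃⁻. (b) pKa = -log(Ka) = -log(5.09e-07) = 6.29.

Conjugate base: HCO₃⁻; pK_a = 6.29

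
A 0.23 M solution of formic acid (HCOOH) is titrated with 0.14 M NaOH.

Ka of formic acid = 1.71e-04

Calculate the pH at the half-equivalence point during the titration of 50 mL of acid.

At half-equivalence [HA] = [A⁻], so Henderson-Hasselbalch gives pH = pKa = -log(1.71e-04) = 3.77.

pH = pKa = 3.77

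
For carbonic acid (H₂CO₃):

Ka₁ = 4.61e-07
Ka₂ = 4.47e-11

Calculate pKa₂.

pKa₂ = -log(Ka₂) = -log(4.47e-11) = 10.35.

pK_{a2} = 10.35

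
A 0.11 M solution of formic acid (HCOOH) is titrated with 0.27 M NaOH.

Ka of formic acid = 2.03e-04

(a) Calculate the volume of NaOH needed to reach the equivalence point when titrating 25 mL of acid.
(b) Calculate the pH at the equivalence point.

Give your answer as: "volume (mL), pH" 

moles acid = 0.11 × 25/1000 = 0.00275 mol; V_base = moles/0.27 × 1000 = 10.2 mL. At equivalence only the conjugate base is present: [A⁻] = 0.00275/0.035 = 7.8158e-02 M. Kb = Kw/Ka = 4.93e-11; [OH⁻] = √(Kb × [A⁻]) = 1.9622e-06; pOH = 5.71; pH = 14 - pOH = 8.29.

V = 10.2 mL, pH = 8.29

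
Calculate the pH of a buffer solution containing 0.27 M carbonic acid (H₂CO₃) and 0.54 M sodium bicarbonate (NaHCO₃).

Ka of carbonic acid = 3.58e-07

pKa = -log(3.58e-07) = 6.45. pH = pKa + log([A⁻]/[HA]) = 6.45 + log(0.54/0.27)

pH = 6.75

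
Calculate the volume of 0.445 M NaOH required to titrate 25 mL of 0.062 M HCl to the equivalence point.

At equivalence: moles acid = moles base. moles HCl = 0.062 × 25/1000 = 0.00155 mol. V_base = moles / 0.445 × 1000 = 3.5 mL.

V_{base} = 3.5 mL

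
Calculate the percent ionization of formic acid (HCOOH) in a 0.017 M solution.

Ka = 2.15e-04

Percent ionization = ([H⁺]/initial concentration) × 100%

Using Ka equilibrium: x² + Ka×x - Ka×C = 0. Solving: [H⁺] = 1.8073e-03. Percent = (1.8073e-03/0.017) × 100

Percent ionization = 10.6%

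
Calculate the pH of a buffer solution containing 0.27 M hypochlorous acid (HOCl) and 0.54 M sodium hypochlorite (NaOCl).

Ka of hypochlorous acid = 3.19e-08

pKa = -log(3.19e-08) = 7.50. pH = pKa + log([A⁻]/[HA]) = 7.50 + log(0.54/0.27)

pH = 7.80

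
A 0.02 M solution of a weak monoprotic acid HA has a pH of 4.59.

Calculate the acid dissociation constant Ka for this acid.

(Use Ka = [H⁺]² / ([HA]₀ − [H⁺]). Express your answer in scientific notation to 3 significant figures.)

[H⁺] = 10^(−pH) = 10^(−4.59) = 2.570e-05 M. For HA ⇌ H⁺ + A⁻, Ka = [H⁺][A⁻]/[HA] = [H⁺]² / ([HA]₀ − [H⁺]) = (2.570e-05)² / (0.02 − 2.570e-05) = 3.31e-08.

K_a = 3.31e-08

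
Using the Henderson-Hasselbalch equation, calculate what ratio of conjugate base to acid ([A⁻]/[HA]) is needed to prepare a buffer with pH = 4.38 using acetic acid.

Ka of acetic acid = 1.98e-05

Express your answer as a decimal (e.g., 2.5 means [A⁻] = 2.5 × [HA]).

pKa = -log(1.98e-05) = 4.7033. pH = pKa + log([A⁻]/[HA]), so log([A⁻]/[HA]) = pH − pKa = 4.38 − 4.7033 = -0.3233. [A⁻]/[HA] = 10^(-0.3233) = 0.475

[A⁻]/[HA] = 0.475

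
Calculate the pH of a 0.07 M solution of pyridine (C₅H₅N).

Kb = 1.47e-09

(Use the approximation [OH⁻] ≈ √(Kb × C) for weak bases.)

[OH⁻] = √(Kb × C) = √(1.47e-09 × 0.07) = 1.0144e-05. pOH = 4.99, pH = 14 - pOH

pH = 9.01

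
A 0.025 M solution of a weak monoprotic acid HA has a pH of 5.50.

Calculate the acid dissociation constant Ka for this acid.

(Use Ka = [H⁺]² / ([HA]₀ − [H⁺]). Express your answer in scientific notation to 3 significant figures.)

[H⁺] = 10^(−pH) = 10^(−5.50) = 3.162e-06 M. For HA ⇌ H⁺ + A⁻, Ka = [H⁺][A⁻]/[HA] = [H⁺]² / ([HA]₀ − [H⁺]) = (3.162e-06)² / (0.025 − 3.162e-06) = 4.00e-10.

K_a = 4.00e-10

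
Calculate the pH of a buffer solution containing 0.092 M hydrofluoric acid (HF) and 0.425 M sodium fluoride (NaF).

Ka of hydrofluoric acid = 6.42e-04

pKa = -log(6.42e-04) = 3.19. pH = pKa + log([A⁻]/[HA]) = 3.19 + log(0.425/0.092)

pH = 3.86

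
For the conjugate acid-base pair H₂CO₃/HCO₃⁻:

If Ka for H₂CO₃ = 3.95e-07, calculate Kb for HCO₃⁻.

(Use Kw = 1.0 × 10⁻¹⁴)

For a conjugate pair Ka × Kb = Kw, so Kb = Kw/Ka = 1.0 × 10⁻¹⁴ / 3.95e-07 = 2.53e-08.

K_b = 2.53e-08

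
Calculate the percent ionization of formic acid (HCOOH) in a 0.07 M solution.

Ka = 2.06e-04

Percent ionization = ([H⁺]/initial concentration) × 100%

Using Ka equilibrium: x² + Ka×x - Ka×C = 0. Solving: [H⁺] = 3.6958e-03. Percent = (3.6958e-03/0.07) × 100

Percent ionization = 5.28%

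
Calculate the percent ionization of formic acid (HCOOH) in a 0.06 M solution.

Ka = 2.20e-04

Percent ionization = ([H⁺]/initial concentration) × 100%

Using Ka equilibrium: x² + Ka×x - Ka×C = 0. Solving: [H⁺] = 3.5248e-03. Percent = (3.5248e-03/0.06) × 100

Percent ionization = 5.87%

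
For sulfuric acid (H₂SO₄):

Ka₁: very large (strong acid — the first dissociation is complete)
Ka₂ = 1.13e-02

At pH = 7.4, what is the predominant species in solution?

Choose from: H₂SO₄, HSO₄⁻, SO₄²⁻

The first dissociation is complete, so H₂SO₄ itself is never the predominant species in water; pKa₂ = -log(1.13e-02) = 1.95. For a polyprotic acid the predominant species crosses at each pKa: below pKa_n the protonated form dominates, above it the deprotonated form does. At pH = 7.4, the predominant species is SO₄²⁻.

SO₄²⁻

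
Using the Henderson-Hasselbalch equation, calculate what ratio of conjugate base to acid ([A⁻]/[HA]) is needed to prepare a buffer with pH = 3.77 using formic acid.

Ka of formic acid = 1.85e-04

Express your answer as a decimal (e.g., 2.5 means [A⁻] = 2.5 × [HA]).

pKa = -log(1.85e-04) = 3.7328. pH = pKa + log([A⁻]/[HA]), so log([A⁻]/[HA]) = pH − pKa = 3.77 − 3.7328 = 0.0372. [A⁻]/[HA] = 10^(0.0372) = 1.09

[A⁻]/[HA] = 1.09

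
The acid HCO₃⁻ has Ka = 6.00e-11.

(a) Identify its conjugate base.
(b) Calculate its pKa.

(a) The conjugate base is formed by removing one H⁺ from HCO₃⁻, giving CO₃²⁻. (b) pKa = -log(Ka) = -log(6.00e-11) = 10.22.

Conjugate base: CO₃²⁻; pK_a = 10.22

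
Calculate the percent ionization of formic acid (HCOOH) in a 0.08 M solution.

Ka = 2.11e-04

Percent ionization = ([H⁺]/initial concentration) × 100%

Using Ka equilibrium: x² + Ka×x - Ka×C = 0. Solving: [H⁺] = 4.0044e-03. Percent = (4.0044e-03/0.08) × 100

Percent ionization = 5.01%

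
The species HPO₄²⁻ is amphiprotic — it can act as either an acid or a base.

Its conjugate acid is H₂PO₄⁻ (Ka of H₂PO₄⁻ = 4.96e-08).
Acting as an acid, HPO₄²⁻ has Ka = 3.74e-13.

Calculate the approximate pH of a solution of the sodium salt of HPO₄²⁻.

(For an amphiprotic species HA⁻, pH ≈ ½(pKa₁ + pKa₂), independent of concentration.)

pKa₁ = -log(4.96e-08) = 7.30; pKa₂ = -log(3.74e-13) = 12.43. For an amphiprotic species, pH ≈ ½(pKa₁ + pKa₂) = ½(7.30 + 12.43) = 9.87.

pH = 9.87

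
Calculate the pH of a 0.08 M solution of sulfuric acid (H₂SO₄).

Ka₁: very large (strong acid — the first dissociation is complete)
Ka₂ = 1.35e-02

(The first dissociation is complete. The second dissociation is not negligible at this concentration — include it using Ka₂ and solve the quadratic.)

First dissociation is complete: [H⁺]₀ = [HSO₄⁻]₀ = C = 0.08 M. Second dissociation HSO₄⁻ ⇌ H⁺ + SO₄²⁻: let x = [SO₄²⁻]. Ka₂ = (C + x)·x / (C − x) = 1.35e-02 → x² + (C + Ka₂)·x − Ka₂·C = 0 → x² + 0.09350·x − 1.080e-03 = 0. x = (−0.09350 + √(0.09350² + 4 × 1.080e-03)) / 2 = 1.0395e-02 M. [H⁺] = C + x = 0.08 + 1.0395e-02 = 9.0395e-02 M. pH = -log(9.0395e-02) = 1.04.

pH = 1.04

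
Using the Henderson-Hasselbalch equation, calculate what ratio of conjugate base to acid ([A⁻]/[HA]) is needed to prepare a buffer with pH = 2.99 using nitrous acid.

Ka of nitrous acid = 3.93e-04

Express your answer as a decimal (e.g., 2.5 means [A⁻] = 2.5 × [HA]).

pKa = -log(3.93e-04) = 3.4056. pH = pKa + log([A⁻]/[HA]), so log([A⁻]/[HA]) = pH − pKa = 2.99 − 3.4056 = -0.4156. [A⁻]/[HA] = 10^(-0.4156) = 0.384

[A⁻]/[HA] = 0.384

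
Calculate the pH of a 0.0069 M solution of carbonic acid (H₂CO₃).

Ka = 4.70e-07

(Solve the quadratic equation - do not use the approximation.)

x² + Ka×x - Ka×C = 0. Using quadratic formula: [H⁺] = 5.6713e-05

pH = 4.25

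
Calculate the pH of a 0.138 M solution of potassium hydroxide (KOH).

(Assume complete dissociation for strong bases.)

[OH⁻] = 0.138 M for strong base. pOH = -log[OH⁻] = 0.86, pH = 14 - pOH

pH = 13.14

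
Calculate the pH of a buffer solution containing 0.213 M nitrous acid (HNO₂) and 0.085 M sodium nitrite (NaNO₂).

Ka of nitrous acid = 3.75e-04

pKa = -log(3.75e-04) = 3.43. pH = pKa + log([A⁻]/[HA]) = 3.43 + log(0.085/0.213)

pH = 3.03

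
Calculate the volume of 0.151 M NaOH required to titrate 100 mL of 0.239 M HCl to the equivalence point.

At equivalence: moles acid = moles base. moles HCl = 0.239 × 100/1000 = 0.0239 mol. V_base = moles / 0.151 × 1000 = 158.3 mL.

V_{base} = 158.3 mL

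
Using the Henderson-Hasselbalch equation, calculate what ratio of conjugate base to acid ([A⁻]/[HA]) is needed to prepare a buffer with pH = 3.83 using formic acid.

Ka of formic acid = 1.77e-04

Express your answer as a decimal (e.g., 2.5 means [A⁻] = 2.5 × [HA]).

pKa = -log(1.77e-04) = 3.7520. pH = pKa + log([A⁻]/[HA]), so log([A⁻]/[HA]) = pH − pKa = 3.83 − 3.7520 = 0.0780. [A⁻]/[HA] = 10^(0.0780) = 1.20

[A⁻]/[HA] = 1.20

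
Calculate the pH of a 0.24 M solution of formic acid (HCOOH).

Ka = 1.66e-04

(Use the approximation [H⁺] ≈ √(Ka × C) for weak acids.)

[H⁺] = √(Ka × C) = √(1.66e-04 × 0.24) = 6.3119e-03. pH = -log(6.3119e-03)

pH = 2.20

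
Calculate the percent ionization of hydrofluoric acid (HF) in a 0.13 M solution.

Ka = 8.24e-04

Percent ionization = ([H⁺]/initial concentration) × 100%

Using Ka equilibrium: x² + Ka×x - Ka×C = 0. Solving: [H⁺] = 9.9461e-03. Percent = (9.9461e-03/0.13) × 100

Percent ionization = 7.65%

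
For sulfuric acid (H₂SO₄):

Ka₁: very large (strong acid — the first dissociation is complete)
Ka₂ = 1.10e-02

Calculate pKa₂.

pKa₂ = -log(Ka₂) = -log(1.10e-02) = 1.96.

pK_{a2} = 1.96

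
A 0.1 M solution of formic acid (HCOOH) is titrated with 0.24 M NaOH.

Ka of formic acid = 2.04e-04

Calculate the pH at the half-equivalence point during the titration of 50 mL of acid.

At half-equivalence [HA] = [A⁻], so Henderson-Hasselbalch gives pH = pKa = -log(2.04e-04) = 3.69.

pH = pKa = 3.69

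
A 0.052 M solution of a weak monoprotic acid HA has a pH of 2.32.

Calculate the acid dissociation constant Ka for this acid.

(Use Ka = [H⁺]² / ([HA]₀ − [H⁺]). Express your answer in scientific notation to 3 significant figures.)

[H⁺] = 10^(−pH) = 10^(−2.32) = 4.786e-03 M. For HA ⇌ H⁺ + A⁻, Ka = [H⁺][A⁻]/[HA] = [H⁺]² / ([HA]₀ − [H⁺]) = (4.786e-03)² / (0.052 − 4.786e-03) = 4.85e-04.

K_a = 4.85e-04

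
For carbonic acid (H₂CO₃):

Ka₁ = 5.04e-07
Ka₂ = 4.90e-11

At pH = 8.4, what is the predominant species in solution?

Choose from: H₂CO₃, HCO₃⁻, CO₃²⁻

pKa₁ = 6.30, pKa₂ = 10.31. For a polyprotic acid the predominant species crosses at each pKa: below pKa_n the protonated form dominates, above it the deprotonated form does. At pH = 8.4, the predominant species is HCO₃⁻.

HCO₃⁻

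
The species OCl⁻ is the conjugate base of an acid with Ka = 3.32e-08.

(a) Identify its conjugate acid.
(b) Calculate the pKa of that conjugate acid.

(a) The conjugate acid is formed by adding one H⁺ to OCl⁻, giving HOCl. (b) pKa = -log(Ka) = -log(3.32e-08) = 7.48.

Conjugate acid: HOCl; pK_a = 7.48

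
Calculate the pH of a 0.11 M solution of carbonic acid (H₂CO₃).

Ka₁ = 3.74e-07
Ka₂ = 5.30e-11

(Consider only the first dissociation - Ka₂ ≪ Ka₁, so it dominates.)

First dissociation dominates. From Ka₁ = [H⁺][HA⁻]/[H₂A], x² + Ka₁·x − Ka₁·C = 0 with C = 0.11 M and Ka₁ = 3.74e-07. Solving: [H⁺] = (−Ka₁ + √(Ka₁² + 4·Ka₁·C)) / 2 = 2.0264e-04 M. pH = -log(2.0264e-04) = 3.69.

pH = 3.69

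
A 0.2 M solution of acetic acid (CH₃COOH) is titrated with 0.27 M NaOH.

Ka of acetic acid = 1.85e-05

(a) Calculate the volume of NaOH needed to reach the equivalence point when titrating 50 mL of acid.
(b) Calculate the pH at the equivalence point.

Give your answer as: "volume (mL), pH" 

moles acid = 0.2 × 50/1000 = 0.01 mol; V_base = moles/0.27 × 1000 = 37.0 mL. At equivalence only the conjugate base is present: [A⁻] = 0.01/0.087 = 1.1489e-01 M. Kb = Kw/Ka = 5.41e-10; [OH⁻] = √(Kb × [A⁻]) = 7.8807e-06; pOH = 5.10; pH = 14 - pOH = 8.90.

V = 37.0 mL, pH = 8.90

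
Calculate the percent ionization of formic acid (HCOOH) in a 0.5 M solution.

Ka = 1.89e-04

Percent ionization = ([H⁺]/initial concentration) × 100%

Using Ka equilibrium: x² + Ka×x - Ka×C = 0. Solving: [H⁺] = 9.6271e-03. Percent = (9.6271e-03/0.5) × 100

Percent ionization = 1.93%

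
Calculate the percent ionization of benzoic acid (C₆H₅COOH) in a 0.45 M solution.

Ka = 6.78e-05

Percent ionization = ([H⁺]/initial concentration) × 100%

Using Ka equilibrium: x² + Ka×x - Ka×C = 0. Solving: [H⁺] = 5.4898e-03. Percent = (5.4898e-03/0.45) × 100

Percent ionization = 1.22%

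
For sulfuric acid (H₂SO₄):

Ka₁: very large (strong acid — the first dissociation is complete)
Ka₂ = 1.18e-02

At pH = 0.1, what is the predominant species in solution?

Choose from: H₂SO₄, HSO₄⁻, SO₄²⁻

The first dissociation is complete, so H₂SO₄ itself is never the predominant species in water; pKa₂ = -log(1.18e-02) = 1.93. For a polyprotic acid the predominant species crosses at each pKa: below pKa_n the protonated form dominates, above it the deprotonated form does. At pH = 0.1, the predominant species is HSO₄⁻.

HSO₄⁻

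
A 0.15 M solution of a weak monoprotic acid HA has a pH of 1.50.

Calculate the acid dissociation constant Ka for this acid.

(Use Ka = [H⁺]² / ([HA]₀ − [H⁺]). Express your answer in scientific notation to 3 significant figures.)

[H⁺] = 10^(−pH) = 10^(−1.50) = 3.162e-02 M. For HA ⇌ H⁺ + A⁻, Ka = [H⁺][A⁻]/[HA] = [H⁺]² / ([HA]₀ − [H⁺]) = (3.162e-02)² / (0.15 − 3.162e-02) = 8.45e-03.

K_a = 8.45e-03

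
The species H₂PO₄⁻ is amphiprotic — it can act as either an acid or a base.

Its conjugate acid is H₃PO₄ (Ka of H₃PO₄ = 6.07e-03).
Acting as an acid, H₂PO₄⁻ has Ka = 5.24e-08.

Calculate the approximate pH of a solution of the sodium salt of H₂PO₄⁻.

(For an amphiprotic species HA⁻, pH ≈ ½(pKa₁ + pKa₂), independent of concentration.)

pKa₁ = -log(6.07e-03) = 2.22; pKa₂ = -log(5.24e-08) = 7.28. For an amphiprotic species, pH ≈ ½(pKa₁ + pKa₂) = ½(2.22 + 7.28) = 4.75.

pH = 4.75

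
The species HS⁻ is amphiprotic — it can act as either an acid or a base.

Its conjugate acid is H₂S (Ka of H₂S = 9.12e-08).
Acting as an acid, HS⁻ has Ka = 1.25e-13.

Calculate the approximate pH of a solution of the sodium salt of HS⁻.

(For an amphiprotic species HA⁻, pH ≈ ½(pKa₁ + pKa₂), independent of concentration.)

pKa₁ = -log(9.12e-08) = 7.04; pKa₂ = -log(1.25e-13) = 12.90. For an amphiprotic species, pH ≈ ½(pKa₁ + pKa₂) = ½(7.04 + 12.90) = 9.97.

pH = 9.97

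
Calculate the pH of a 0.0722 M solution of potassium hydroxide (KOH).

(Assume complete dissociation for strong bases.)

[OH⁻] = 0.0722 M for strong base. pOH = -log[OH⁻] = 1.14, pH = 14 - pOH

pH = 12.86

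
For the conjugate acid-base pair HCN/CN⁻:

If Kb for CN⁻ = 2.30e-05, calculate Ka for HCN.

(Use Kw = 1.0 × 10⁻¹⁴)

For a conjugate pair Ka × Kb = Kw, so Ka = Kw/Kb = 1.0 × 10⁻¹⁴ / 2.30e-05 = 4.35e-10.

K_a = 4.35e-10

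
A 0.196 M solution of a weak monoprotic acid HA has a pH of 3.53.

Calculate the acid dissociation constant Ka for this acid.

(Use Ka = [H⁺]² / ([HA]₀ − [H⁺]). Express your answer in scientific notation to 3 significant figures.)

[H⁺] = 10^(−pH) = 10^(−3.53) = 2.951e-04 M. For HA ⇌ H⁺ + A⁻, Ka = [H⁺][A⁻]/[HA] = [H⁺]² / ([HA]₀ − [H⁺]) = (2.951e-04)² / (0.196 − 2.951e-04) = 4.45e-07.

K_a = 4.45e-07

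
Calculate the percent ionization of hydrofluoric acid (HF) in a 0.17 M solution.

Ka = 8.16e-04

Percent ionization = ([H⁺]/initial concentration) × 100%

Using Ka equilibrium: x² + Ka×x - Ka×C = 0. Solving: [H⁺] = 1.1377e-02. Percent = (1.1377e-02/0.17) × 100

Percent ionization = 6.69%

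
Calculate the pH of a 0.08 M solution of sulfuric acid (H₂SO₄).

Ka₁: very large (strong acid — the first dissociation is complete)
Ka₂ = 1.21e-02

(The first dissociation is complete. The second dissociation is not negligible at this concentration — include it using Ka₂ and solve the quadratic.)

First dissociation is complete: [H⁺]₀ = [HSO₄⁻]₀ = C = 0.08 M. Second dissociation HSO₄⁻ ⇌ H⁺ + SO₄²⁻: let x = [SO₄²⁻]. Ka₂ = (C + x)·x / (C − x) = 1.21e-02 → x² + (C + Ka₂)·x − Ka₂·C = 0 → x² + 0.09210·x − 9.680e-04 = 0. x = (−0.09210 + √(0.09210² + 4 × 9.680e-04)) / 2 = 9.5252e-03 M. [H⁺] = C + x = 0.08 + 9.5252e-03 = 8.9525e-02 M. pH = -log(8.9525e-02) = 1.05.

pH = 1.05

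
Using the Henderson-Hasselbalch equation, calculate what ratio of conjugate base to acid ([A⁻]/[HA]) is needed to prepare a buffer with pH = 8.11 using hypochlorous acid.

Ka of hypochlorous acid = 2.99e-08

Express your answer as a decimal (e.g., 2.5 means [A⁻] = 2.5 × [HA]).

pKa = -log(2.99e-08) = 7.5243. pH = pKa + log([A⁻]/[HA]), so log([A⁻]/[HA]) = pH − pKa = 8.11 − 7.5243 = 0.5857. [A⁻]/[HA] = 10^(0.5857) = 3.85

[A⁻]/[HA] = 3.85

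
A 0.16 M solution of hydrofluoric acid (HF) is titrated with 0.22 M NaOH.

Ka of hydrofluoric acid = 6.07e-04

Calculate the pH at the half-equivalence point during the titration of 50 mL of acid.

At half-equivalence [HA] = [A⁻], so Henderson-Hasselbalch gives pH = pKa = -log(6.07e-04) = 3.22.

pH = pKa = 3.22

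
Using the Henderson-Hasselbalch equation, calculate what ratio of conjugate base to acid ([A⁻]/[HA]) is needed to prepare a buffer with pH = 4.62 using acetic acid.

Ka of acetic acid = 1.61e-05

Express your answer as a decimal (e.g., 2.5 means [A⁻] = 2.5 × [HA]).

pKa = -log(1.61e-05) = 4.7932. pH = pKa + log([A⁻]/[HA]), so log([A⁻]/[HA]) = pH − pKa = 4.62 − 4.7932 = -0.1732. [A⁻]/[HA] = 10^(-0.1732) = 0.671

[A⁻]/[HA] = 0.671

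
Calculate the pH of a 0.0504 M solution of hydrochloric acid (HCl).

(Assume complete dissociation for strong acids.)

[H⁺] = 0.0504 M for strong acid. pH = -log[H⁺] = -log(0.0504)

pH = 1.30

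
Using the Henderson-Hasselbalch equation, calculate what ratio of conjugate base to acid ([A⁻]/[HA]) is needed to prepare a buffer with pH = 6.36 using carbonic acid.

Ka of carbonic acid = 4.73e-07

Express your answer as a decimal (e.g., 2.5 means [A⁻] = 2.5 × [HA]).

pKa = -log(4.73e-07) = 6.3251. pH = pKa + log([A⁻]/[HA]), so log([A⁻]/[HA]) = pH − pKa = 6.36 − 6.3251 = 0.0349. [A⁻]/[HA] = 10^(0.0349) = 1.08

[A⁻]/[HA] = 1.08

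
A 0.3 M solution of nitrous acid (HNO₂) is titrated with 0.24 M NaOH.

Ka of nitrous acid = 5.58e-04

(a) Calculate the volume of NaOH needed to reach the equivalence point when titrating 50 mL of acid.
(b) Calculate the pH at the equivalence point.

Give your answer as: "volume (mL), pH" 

moles acid = 0.3 × 50/1000 = 0.015 mol; V_base = moles/0.24 × 1000 = 62.5 mL. At equivalence only the conjugate base is present: [A⁻] = 0.015/0.113 = 1.3333e-01 M. Kb = Kw/Ka = 1.79e-11; [OH⁻] = √(Kb × [A⁻]) = 1.5458e-06; pOH = 5.81; pH = 14 - pOH = 8.19.

V = 62.5 mL, pH = 8.19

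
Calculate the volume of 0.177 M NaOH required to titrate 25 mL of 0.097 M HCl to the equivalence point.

At equivalence: moles acid = moles base. moles HCl = 0.097 × 25/1000 = 0.002425 mol. V_base = moles / 0.177 × 1000 = 13.7 mL.

V_{base} = 13.7 mL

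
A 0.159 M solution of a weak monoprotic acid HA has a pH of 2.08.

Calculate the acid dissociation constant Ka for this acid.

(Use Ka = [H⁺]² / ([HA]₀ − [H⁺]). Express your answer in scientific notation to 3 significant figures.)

[H⁺] = 10^(−pH) = 10^(−2.08) = 8.318e-03 M. For HA ⇌ H⁺ + A⁻, Ka = [H⁺][A⁻]/[HA] = [H⁺]² / ([HA]₀ − [H⁺]) = (8.318e-03)² / (0.159 − 8.318e-03) = 4.59e-04.

K_a = 4.59e-04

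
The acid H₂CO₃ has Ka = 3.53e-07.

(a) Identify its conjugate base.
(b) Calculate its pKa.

(a) The conjugate base is formed by removing one H⁺ from H₂CO₃, giving HCO₃⁻. (b) pKa = -log(Ka) = -log(3.53e-07) = 6.45.

Conjugate base: HCO₃⁻; pK_a = 6.45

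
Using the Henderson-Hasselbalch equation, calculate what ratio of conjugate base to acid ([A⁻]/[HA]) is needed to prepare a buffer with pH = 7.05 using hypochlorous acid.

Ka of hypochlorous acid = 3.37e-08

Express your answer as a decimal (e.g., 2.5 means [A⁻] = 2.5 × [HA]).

pKa = -log(3.37e-08) = 7.4724. pH = pKa + log([A⁻]/[HA]), so log([A⁻]/[HA]) = pH − pKa = 7.05 − 7.4724 = -0.4224. [A⁻]/[HA] = 10^(-0.4224) = 0.378

[A⁻]/[HA] = 0.378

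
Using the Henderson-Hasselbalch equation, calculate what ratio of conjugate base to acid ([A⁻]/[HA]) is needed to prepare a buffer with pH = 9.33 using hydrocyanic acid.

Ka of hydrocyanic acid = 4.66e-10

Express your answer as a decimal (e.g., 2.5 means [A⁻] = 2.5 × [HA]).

pKa = -log(4.66e-10) = 9.3316. pH = pKa + log([A⁻]/[HA]), so log([A⁻]/[HA]) = pH − pKa = 9.33 − 9.3316 = -0.0016. [A⁻]/[HA] = 10^(-0.0016) = 0.996

[A⁻]/[HA] = 0.996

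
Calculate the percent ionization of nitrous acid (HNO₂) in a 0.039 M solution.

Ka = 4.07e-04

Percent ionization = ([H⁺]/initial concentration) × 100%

Using Ka equilibrium: x² + Ka×x - Ka×C = 0. Solving: [H⁺] = 3.7858e-03. Percent = (3.7858e-03/0.039) × 100

Percent ionization = 9.71%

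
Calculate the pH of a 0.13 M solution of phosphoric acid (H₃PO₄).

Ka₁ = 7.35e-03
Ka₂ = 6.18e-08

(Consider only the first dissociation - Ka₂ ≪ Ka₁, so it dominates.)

First dissociation dominates. From Ka₁ = [H⁺][HA⁻]/[H₂A], x² + Ka₁·x − Ka₁·C = 0 with C = 0.13 M and Ka₁ = 7.35e-03. Solving: [H⁺] = (−Ka₁ + √(Ka₁² + 4·Ka₁·C)) / 2 = 2.7454e-02 M. pH = -log(2.7454e-02) = 1.56.

pH = 1.56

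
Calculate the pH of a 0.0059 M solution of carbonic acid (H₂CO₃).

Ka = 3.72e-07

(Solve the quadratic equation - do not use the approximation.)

x² + Ka×x - Ka×C = 0. Using quadratic formula: [H⁺] = 4.6663e-05

pH = 4.33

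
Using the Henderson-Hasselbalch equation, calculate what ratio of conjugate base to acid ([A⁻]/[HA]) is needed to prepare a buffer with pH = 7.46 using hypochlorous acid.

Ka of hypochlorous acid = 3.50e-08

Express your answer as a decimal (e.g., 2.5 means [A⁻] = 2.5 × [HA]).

pKa = -log(3.50e-08) = 7.4559. pH = pKa + log([A⁻]/[HA]), so log([A⁻]/[HA]) = pH − pKa = 7.46 − 7.4559 = 0.0041. [A⁻]/[HA] = 10^(0.0041) = 1.01

[A⁻]/[HA] = 1.01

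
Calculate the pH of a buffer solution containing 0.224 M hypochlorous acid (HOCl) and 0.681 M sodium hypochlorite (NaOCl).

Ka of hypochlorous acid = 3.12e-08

pKa = -log(3.12e-08) = 7.51. pH = pKa + log([A⁻]/[HA]) = 7.51 + log(0.681/0.224)

pH = 7.99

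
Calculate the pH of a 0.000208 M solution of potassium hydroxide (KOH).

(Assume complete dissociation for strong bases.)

[OH⁻] = 0.000208 M for strong base. pOH = -log[OH⁻] = 3.68, pH = 14 - pOH

pH = 10.32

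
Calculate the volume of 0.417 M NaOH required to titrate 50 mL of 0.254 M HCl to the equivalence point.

At equivalence: moles acid = moles base. moles HCl = 0.254 × 50/1000 = 0.0127 mol. V_base = moles / 0.417 × 1000 = 30.5 mL.

V_{base} = 30.5 mL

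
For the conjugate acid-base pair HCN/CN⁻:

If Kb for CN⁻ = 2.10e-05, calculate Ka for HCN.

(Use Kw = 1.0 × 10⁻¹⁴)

For a conjugate pair Ka × Kb = Kw, so Ka = Kw/Kb = 1.0 × 10⁻¹⁴ / 2.10e-05 = 4.76e-10.

K_a = 4.76e-10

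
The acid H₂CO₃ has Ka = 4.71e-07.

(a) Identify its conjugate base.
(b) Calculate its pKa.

(a) The conjugate base is formed by removing one H⁺ from H₂CO₃, giving HCO₃⁻. (b) pKa = -log(Ka) = -log(4.71e-07) = 6.33.

Conjugate base: HCO₃⁻; pK_a = 6.33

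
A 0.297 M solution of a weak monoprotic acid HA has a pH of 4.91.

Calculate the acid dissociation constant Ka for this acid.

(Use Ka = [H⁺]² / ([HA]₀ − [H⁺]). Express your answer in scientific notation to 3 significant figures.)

[H⁺] = 10^(−pH) = 10^(−4.91) = 1.230e-05 M. For HA ⇌ H⁺ + A⁻, Ka = [H⁺][A⁻]/[HA] = [H⁺]² / ([HA]₀ − [H⁺]) = (1.230e-05)² / (0.297 − 1.230e-05) = 5.10e-10.

K_a = 5.10e-10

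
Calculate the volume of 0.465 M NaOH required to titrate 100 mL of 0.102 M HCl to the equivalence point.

At equivalence: moles acid = moles base. moles HCl = 0.102 × 100/1000 = 0.0102 mol. V_base = moles / 0.465 × 1000 = 21.9 mL.

V_{base} = 21.9 mL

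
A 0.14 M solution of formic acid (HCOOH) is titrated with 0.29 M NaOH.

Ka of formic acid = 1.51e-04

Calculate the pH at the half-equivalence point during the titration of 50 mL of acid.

At half-equivalence [HA] = [A⁻], so Henderson-Hasselbalch gives pH = pKa = -log(1.51e-04) = 3.82.

pH = pKa = 3.82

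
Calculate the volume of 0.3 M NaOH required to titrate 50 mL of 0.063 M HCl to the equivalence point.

At equivalence: moles acid = moles base. moles HCl = 0.063 × 50/1000 = 0.00315 mol. V_base = moles / 0.3 × 1000 = 10.5 mL.

V_{base} = 10.5 mL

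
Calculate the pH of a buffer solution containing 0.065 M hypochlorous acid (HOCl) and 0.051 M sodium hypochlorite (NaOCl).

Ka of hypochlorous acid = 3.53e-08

pKa = -log(3.53e-08) = 7.45. pH = pKa + log([A⁻]/[HA]) = 7.45 + log(0.051/0.065)

pH = 7.35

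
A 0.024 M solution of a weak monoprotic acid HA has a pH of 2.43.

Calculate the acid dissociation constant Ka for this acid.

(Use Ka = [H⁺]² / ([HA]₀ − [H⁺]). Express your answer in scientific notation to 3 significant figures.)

[H⁺] = 10^(−pH) = 10^(−2.43) = 3.715e-03 M. For HA ⇌ H⁺ + A⁻, Ka = [H⁺][A⁻]/[HA] = [H⁺]² / ([HA]₀ − [H⁺]) = (3.715e-03)² / (0.024 − 3.715e-03) = 6.81e-04.

K_a = 6.81e-04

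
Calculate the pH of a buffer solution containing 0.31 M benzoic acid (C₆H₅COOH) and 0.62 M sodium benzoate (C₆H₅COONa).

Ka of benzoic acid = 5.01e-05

pKa = -log(5.01e-05) = 4.30. pH = pKa + log([A⁻]/[HA]) = 4.30 + log(0.62/0.31)

pH = 4.60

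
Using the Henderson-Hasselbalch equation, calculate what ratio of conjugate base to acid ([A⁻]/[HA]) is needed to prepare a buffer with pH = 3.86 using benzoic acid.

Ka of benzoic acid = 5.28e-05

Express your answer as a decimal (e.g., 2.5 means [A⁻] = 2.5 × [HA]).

pKa = -log(5.28e-05) = 4.2774. pH = pKa + log([A⁻]/[HA]), so log([A⁻]/[HA]) = pH − pKa = 3.86 − 4.2774 = -0.4174. [A⁻]/[HA] = 10^(-0.4174) = 0.383

[A⁻]/[HA] = 0.383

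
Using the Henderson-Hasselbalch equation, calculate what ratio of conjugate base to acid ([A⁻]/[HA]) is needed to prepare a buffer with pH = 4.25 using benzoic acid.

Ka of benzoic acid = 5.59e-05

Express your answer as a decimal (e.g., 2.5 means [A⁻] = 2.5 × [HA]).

pKa = -log(5.59e-05) = 4.2526. pH = pKa + log([A⁻]/[HA]), so log([A⁻]/[HA]) = pH − pKa = 4.25 − 4.2526 = -0.0026. [A⁻]/[HA] = 10^(-0.0026) = 0.994

[A⁻]/[HA] = 0.994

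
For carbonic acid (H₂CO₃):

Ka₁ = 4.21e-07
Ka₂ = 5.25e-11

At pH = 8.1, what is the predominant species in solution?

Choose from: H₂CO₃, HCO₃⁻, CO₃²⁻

pKa₁ = 6.38, pKa₂ = 10.28. For a polyprotic acid the predominant species crosses at each pKa: below pKa_n the protonated form dominates, above it the deprotonated form does. At pH = 8.1, the predominant species is HCO₃⁻.

HCO₃⁻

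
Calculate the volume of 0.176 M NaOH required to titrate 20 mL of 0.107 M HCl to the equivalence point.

At equivalence: moles acid = moles base. moles HCl = 0.107 × 20/1000 = 0.00214 mol. V_base = moles / 0.176 × 1000 = 12.2 mL.

V_{base} = 12.2 mL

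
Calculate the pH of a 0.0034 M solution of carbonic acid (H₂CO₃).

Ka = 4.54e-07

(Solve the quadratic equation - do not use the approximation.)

x² + Ka×x - Ka×C = 0. Using quadratic formula: [H⁺] = 3.9062e-05

pH = 4.41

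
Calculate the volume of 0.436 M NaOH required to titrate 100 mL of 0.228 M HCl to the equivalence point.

At equivalence: moles acid = moles base. moles HCl = 0.228 × 100/1000 = 0.0228 mol. V_base = moles / 0.436 × 1000 = 52.3 mL.

V_{base} = 52.3 mL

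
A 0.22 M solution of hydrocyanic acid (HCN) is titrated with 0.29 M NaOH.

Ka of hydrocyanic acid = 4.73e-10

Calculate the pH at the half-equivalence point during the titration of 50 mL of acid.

At half-equivalence [HA] = [A⁻], so Henderson-Hasselbalch gives pH = pKa = -log(4.73e-10) = 9.33.

pH = pKa = 9.33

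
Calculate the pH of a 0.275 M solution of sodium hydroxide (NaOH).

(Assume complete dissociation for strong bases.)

[OH⁻] = 0.275 M for strong base. pOH = -log[OH⁻] = 0.56, pH = 14 - pOH

pH = 13.44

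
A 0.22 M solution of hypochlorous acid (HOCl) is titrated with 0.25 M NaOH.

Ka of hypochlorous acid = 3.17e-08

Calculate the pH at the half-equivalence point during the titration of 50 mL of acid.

At half-equivalence [HA] = [A⁻], so Henderson-Hasselbalch gives pH = pKa = -log(3.17e-08) = 7.50.

pH = pKa = 7.50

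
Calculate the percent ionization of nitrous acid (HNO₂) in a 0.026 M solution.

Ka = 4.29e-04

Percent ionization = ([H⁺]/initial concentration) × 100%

Using Ka equilibrium: x² + Ka×x - Ka×C = 0. Solving: [H⁺] = 3.1321e-03. Percent = (3.1321e-03/0.026) × 100

Percent ionization = 12%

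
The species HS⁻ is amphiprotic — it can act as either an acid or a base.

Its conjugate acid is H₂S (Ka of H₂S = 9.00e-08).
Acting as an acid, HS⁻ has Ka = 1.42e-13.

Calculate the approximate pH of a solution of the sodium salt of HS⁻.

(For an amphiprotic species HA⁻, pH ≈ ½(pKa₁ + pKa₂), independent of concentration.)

pKa₁ = -log(9.00e-08) = 7.05; pKa₂ = -log(1.42e-13) = 12.85. For an amphiprotic species, pH ≈ ½(pKa₁ + pKa₂) = ½(7.05 + 12.85) = 9.95.

pH = 9.95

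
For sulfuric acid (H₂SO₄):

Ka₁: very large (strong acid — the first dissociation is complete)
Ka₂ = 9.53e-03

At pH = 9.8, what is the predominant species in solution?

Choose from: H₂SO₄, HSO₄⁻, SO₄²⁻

The first dissociation is complete, so H₂SO₄ itself is never the predominant species in water; pKa₂ = -log(9.53e-03) = 2.02. For a polyprotic acid the predominant species crosses at each pKa: below pKa_n the protonated form dominates, above it the deprotonated form does. At pH = 9.8, the predominant species is SO₄²⁻.

SO₄²⁻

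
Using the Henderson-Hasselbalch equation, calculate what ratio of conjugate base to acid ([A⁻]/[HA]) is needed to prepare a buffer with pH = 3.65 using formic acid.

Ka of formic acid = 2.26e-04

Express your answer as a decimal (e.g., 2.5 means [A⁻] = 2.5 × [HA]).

pKa = -log(2.26e-04) = 3.6459. pH = pKa + log([A⁻]/[HA]), so log([A⁻]/[HA]) = pH − pKa = 3.65 − 3.6459 = 0.0041. [A⁻]/[HA] = 10^(0.0041) = 1.01

[A⁻]/[HA] = 1.01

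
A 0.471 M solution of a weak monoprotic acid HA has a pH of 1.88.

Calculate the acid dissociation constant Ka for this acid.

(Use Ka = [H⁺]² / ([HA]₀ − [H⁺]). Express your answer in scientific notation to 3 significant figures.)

[H⁺] = 10^(−pH) = 10^(−1.88) = 1.318e-02 M. For HA ⇌ H⁺ + A⁻, Ka = [H⁺][A⁻]/[HA] = [H⁺]² / ([HA]₀ − [H⁺]) = (1.318e-02)² / (0.471 − 1.318e-02) = 3.80e-04.

K_a = 3.80e-04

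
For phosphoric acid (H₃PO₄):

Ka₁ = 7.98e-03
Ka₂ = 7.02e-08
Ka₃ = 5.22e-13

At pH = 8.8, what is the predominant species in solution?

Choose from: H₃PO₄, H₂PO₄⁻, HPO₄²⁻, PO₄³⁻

pKa₁ = 2.10, pKa₂ = 7.15, pKa₃ = 12.28. For a polyprotic acid the predominant species crosses at each pKa: below pKa_n the protonated form dominates, above it the deprotonated form does. At pH = 8.8, the predominant species is HPO₄²⁻.

HPO₄²⁻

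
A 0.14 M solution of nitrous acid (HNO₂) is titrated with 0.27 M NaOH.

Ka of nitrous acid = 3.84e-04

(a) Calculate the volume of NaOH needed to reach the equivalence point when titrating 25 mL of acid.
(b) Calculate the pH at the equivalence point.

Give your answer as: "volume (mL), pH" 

moles acid = 0.14 × 25/1000 = 0.0035 mol; V_base = moles/0.27 × 1000 = 13.0 mL. At equivalence only the conjugate base is present: [A⁻] = 0.0035/0.038 = 9.2195e-02 M. Kb = Kw/Ka = 2.60e-11; [OH⁻] = √(Kb × [A⁻]) = 1.5495e-06; pOH = 5.81; pH = 14 - pOH = 8.19.

V = 13.0 mL, pH = 8.19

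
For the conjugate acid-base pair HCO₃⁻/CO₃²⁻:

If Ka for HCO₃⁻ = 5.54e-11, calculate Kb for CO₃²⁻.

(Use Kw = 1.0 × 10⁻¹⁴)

For a conjugate pair Ka × Kb = Kw, so Kb = Kw/Ka = 1.0 × 10⁻¹⁴ / 5.54e-11 = 1.81e-04.

K_b = 1.81e-04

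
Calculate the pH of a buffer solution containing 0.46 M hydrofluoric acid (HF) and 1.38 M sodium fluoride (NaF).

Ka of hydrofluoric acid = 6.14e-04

pKa = -log(6.14e-04) = 3.21. pH = pKa + log([A⁻]/[HA]) = 3.21 + log(1.38/0.46)

pH = 3.69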